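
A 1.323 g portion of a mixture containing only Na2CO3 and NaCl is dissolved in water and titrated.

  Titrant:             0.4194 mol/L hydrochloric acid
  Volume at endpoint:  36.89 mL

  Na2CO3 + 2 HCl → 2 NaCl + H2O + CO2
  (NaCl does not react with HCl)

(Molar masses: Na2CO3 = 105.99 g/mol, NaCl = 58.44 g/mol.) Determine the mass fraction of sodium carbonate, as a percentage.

61.97 %

n(HCl) = 0.03689 × 0.4194 = 0.01547 mol
Let x = n(Na2CO3), y = n(NaCl).
Titrant: 2x = 0.01547;  mass: 105.99x + 58.44y = 1.323
Solving, x = 7.736 × 10^-3 mol, y = 8.608 × 10^-3 mol
mass of Na2CO3 = 7.736 × 10^-3 × 105.99 = 0.8199 g
% Na2CO3 = 0.8199 / 1.323 × 100 = 61.97 %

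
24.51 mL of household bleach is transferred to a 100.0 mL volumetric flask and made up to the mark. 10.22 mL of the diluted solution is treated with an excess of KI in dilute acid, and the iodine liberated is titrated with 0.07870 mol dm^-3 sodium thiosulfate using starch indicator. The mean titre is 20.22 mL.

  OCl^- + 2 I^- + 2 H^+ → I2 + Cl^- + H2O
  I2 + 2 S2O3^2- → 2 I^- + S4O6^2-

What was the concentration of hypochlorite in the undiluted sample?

n(S2O3^2-) = 0.02022 × 0.07870 = 1.591 × 10^-3 mol
n(I2) = n(S2O3^2-)/2 = 7.957 × 10^-4 mol
n(OCl^-) in the aliquot = 7.957 × 10^-4 mol (1:1 ratio)
[OCl^-]_dilute = 7.957 × 10^-4 / 0.01022 = 0.07785 mol/L
[OCl^-]_original = 0.07785 × 100.0/24.51 = 0.3176 mol/L

0.3176 mol/L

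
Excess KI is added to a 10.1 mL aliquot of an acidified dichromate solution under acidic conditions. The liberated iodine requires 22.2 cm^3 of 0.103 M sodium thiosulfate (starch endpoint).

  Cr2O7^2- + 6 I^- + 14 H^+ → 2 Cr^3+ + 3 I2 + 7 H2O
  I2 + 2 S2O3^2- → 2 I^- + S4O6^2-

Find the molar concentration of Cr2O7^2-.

n(S2O3^2-) = 0.0222 × 0.103 = 2.29 × 10^-3 mol
n(I2) = n(S2O3^2-)/2 = 1.14 × 10^-3 mol
From the 1:3 ratio, n(Cr2O7^2-) in the aliquot = 1/3 × 1.14 × 10^-3 = 3.81 × 10^-4 mol
[Cr2O7^2-] = 3.81 × 10^-4 / 0.0101 = 0.0377 mol/L

0.0377 M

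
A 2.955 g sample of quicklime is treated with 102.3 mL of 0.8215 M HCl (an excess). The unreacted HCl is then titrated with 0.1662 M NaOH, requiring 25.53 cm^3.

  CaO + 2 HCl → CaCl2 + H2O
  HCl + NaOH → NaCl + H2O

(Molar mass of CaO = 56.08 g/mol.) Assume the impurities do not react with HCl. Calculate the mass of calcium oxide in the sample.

n(HCl) added = 0.1023 × 0.8215 = 0.08404 mol
n(NaOH) used in back-titration = 0.02553 × 0.1662 = 4.243 × 10^-3 mol
n(HCl) left over = 4.243 × 10^-3 mol (1:1 ratio)
n(HCl) consumed by analyte = 0.08404 − 4.243 × 10^-3 = 0.07980 mol
From the 1:2 ratio, n(CaO) = 1/2 × 0.07980 = 0.03990 mol
mass of CaO = 0.03990 × 56.08 = 2.237 g

2.237 g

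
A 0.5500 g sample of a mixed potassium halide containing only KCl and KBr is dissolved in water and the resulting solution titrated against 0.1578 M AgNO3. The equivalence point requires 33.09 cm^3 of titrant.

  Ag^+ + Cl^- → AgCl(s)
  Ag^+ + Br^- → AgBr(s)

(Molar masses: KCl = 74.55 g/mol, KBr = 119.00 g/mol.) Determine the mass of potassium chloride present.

0.1197 g

n(AgNO3) = 0.03309 × 0.1578 = 5.222 × 10^-3 mol
Let x = n(KCl), y = n(KBr).
Titrant: 1x + 1y = 5.222 × 10^-3;  mass: 74.55x + 119.00y = 0.5500
Solving, x = 1.606 × 10^-3 mol, y = 3.616 × 10^-3 mol
mass of KCl = 1.606 × 10^-3 × 74.55 = 0.1197 g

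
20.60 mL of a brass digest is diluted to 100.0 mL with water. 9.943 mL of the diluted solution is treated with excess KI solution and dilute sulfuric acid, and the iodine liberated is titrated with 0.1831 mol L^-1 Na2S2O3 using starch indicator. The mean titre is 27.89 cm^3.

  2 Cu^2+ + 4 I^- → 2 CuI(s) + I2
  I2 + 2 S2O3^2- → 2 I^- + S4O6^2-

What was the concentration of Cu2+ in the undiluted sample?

2.493 mol/L

n(S2O3^2-) = 0.02789 × 0.1831 = 5.107 × 10^-3 mol
n(I2) = n(S2O3^2-)/2 = 2.553 × 10^-3 mol
From the 2:1 ratio, n(Cu2+) in the aliquot = 2/1 × 2.553 × 10^-3 = 5.107 × 10^-3 mol
[Cu2+]_dilute = 5.107 × 10^-3 / 0.009943 = 0.5136 mol/L
[Cu2+]_original = 0.5136 × 100.0/20.60 = 2.493 mol/L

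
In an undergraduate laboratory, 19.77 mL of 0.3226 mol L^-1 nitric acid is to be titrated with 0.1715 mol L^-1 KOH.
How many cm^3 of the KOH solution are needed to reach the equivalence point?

HNO3 + KOH → KNO3 + H2O
n(HNO3) = 0.01977 L × 0.3226 mol/L = 6.378 × 10^-3 mol
n(KOH) = 6.378 × 10^-3 mol (1:1 stoichiometry)
V(KOH) = 6.378 × 10^-3 mol / 0.1715 mol/L = 0.03719 L = 37.19 mL

37.19 mL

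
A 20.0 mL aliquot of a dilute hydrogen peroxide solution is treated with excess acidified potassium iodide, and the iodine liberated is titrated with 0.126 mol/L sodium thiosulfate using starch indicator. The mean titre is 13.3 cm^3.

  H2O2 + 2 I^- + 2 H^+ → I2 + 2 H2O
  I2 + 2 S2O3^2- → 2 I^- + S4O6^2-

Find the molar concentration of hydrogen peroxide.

0.0419 mol/L

n(S2O3^2-) = 0.0133 × 0.126 = 1.68 × 10^-3 mol
n(I2) = n(S2O3^2-)/2 = 8.38 × 10^-4 mol
n(H2O2) in the aliquot = 8.38 × 10^-4 mol (1:1 ratio)
[H2O2] = 8.38 × 10^-4 / 0.0200 = 0.0419 mol/L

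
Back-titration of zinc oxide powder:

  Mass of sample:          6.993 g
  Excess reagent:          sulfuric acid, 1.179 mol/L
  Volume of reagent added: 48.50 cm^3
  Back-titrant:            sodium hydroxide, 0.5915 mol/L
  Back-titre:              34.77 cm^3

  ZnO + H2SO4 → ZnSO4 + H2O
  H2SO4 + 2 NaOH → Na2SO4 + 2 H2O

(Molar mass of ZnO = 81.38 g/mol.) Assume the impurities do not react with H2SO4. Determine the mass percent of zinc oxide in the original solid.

n(H2SO4) added = 0.04850 × 1.179 = 0.05718 mol
n(NaOH) used in back-titration = 0.03477 × 0.5915 = 0.02057 mol
From the 1:2 ratio, n(H2SO4) left over = 1/2 × 0.02057 = 0.01028 mol
n(H2SO4) consumed by analyte = 0.05718 − 0.01028 = 0.04690 mol
n(ZnO) = 0.04690 mol (1:1 ratio)
mass of ZnO = 0.04690 × 81.38 = 3.817 g
% ZnO = 3.817 / 6.993 × 100 = 54.58 %

54.58 %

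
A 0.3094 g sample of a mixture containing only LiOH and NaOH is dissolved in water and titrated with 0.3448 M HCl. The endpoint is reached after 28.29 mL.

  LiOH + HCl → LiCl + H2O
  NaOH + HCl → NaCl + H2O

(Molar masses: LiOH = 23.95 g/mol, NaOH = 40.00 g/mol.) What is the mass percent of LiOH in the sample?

38.96 %

n(HCl) = 0.02829 × 0.3448 = 9.754 × 10^-3 mol
Let x = n(LiOH), y = n(NaOH).
Titrant: 1x + 1y = 9.754 × 10^-3;  mass: 23.95x + 40.00y = 0.3094
Solving, x = 5.033 × 10^-3 mol, y = 4.722 × 10^-3 mol
mass of LiOH = 5.033 × 10^-3 × 23.95 = 0.1205 g
% LiOH = 0.1205 / 0.3094 × 100 = 38.96 %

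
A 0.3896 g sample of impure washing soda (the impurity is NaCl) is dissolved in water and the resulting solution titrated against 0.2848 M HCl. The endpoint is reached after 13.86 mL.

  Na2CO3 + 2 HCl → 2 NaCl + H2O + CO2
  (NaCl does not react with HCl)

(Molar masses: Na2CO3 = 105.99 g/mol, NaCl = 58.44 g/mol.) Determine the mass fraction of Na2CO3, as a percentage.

53.69 %

n(HCl) = 0.01386 × 0.2848 = 3.947 × 10^-3 mol
Let x = n(Na2CO3), y = n(NaCl).
Titrant: 2x = 3.947 × 10^-3;  mass: 105.99x + 58.44y = 0.3896
Solving, x = 1.974 × 10^-3 mol, y = 3.087 × 10^-3 mol
mass of Na2CO3 = 1.974 × 10^-3 × 105.99 = 0.2092 g
% Na2CO3 = 0.2092 / 0.3896 × 100 = 53.69 %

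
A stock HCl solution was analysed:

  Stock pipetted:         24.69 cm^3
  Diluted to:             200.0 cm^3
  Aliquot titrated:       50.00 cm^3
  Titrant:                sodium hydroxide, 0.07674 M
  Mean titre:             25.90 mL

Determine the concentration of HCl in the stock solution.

0.3220 M

HCl + NaOH → NaCl + H2O
n(NaOH) = 0.02590 × 0.07674 = 1.988 × 10^-3 mol
n(HCl) in the aliquot = 1.988 × 10^-3 mol (1:1 ratio)
[HCl]_dilute = 1.988 × 10^-3 / 0.05000 = 0.03975 mol/L
Dilution factor = 200.0 / 24.69 = 8.100
[HCl]_stock = 0.03975 × 8.100 = 0.3220 mol/L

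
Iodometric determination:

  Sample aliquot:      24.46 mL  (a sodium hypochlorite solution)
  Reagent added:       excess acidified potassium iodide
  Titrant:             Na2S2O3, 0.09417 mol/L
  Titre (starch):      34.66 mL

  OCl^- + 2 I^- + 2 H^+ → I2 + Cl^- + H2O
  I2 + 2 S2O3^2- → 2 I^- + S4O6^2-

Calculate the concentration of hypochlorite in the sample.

0.06672 mol/L

n(S2O3^2-) = 0.03466 × 0.09417 = 3.264 × 10^-3 mol
n(I2) = n(S2O3^2-)/2 = 1.632 × 10^-3 mol
n(OCl^-) in the aliquot = 1.632 × 10^-3 mol (1:1 ratio)
[OCl^-] = 1.632 × 10^-3 / 0.02446 = 0.06672 mol/L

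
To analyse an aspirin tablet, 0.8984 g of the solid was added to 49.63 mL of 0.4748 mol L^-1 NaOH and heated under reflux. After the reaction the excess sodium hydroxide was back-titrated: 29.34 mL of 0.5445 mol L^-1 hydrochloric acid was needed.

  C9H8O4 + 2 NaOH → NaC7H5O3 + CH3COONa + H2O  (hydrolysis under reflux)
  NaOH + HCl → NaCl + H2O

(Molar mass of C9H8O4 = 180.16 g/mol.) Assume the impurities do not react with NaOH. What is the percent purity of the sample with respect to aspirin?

n(NaOH) added = 0.04963 × 0.4748 = 0.02356 mol
n(HCl) used in back-titration = 0.02934 × 0.5445 = 0.01598 mol
n(NaOH) left over = 0.01598 mol (1:1 ratio)
n(NaOH) consumed by analyte = 0.02356 − 0.01598 = 7.589 × 10^-3 mol
From the 1:2 ratio, n(C9H8O4) = 1/2 × 7.589 × 10^-3 = 3.794 × 10^-3 mol
mass of C9H8O4 = 3.794 × 10^-3 × 180.16 = 0.6836 g
% C9H8O4 = 0.6836 / 0.8984 × 100 = 76.09 %

76.09 %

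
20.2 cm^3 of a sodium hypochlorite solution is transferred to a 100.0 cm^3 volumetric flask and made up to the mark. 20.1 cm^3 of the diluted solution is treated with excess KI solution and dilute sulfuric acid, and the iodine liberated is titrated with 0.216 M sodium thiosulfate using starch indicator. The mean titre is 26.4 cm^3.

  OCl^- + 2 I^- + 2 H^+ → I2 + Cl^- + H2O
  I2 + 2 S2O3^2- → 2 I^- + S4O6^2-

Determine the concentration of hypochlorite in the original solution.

n(S2O3^2-) = 0.0264 × 0.216 = 5.70 × 10^-3 mol
n(I2) = n(S2O3^2-)/2 = 2.85 × 10^-3 mol
n(OCl^-) in the aliquot = 2.85 × 10^-3 mol (1:1 ratio)
[OCl^-]_dilute = 2.85 × 10^-3 / 0.0201 = 0.142 mol/L
[OCl^-]_original = 0.142 × 100.0/20.2 = 0.702 mol/L

0.702 M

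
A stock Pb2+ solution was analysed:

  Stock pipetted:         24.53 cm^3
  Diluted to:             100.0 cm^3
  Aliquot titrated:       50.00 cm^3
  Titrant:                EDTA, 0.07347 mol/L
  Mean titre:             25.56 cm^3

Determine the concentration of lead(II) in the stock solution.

Pb^2+ + EDTA^4- → [Pb(EDTA)]^2-
n(EDTA) = 0.02556 × 0.07347 = 1.878 × 10^-3 mol
n(Pb2+) in the aliquot = 1.878 × 10^-3 mol (1:1 ratio)
[Pb2+]_dilute = 1.878 × 10^-3 / 0.05000 = 0.03756 mol/L
Dilution factor = 100.0 / 24.53 = 4.077
[Pb2+]_stock = 0.03756 × 4.077 = 0.1531 mol/L

0.1531 mol/L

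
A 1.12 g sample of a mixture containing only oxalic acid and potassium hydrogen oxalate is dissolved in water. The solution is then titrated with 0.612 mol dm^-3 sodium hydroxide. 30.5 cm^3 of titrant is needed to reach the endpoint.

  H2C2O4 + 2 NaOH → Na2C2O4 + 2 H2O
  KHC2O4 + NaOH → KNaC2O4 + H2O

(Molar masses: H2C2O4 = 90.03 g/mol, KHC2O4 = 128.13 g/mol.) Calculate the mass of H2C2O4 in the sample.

0.689 g

n(NaOH) = 0.0305 × 0.612 = 0.0187 mol
Let x = n(H2C2O4), y = n(KHC2O4).
Titrant: 2x + 1y = 0.0187;  mass: 90.03x + 128.13y = 1.12
Solving, x = 7.65 × 10^-3 mol, y = 3.37 × 10^-3 mol
mass of H2C2O4 = 7.65 × 10^-3 × 90.03 = 0.689 g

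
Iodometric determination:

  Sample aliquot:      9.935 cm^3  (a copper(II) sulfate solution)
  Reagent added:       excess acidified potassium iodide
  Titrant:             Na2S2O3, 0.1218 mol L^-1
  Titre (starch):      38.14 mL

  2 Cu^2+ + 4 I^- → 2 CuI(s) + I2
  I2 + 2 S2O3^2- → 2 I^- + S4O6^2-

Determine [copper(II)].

0.4676 mol/L

n(S2O3^2-) = 0.03814 × 0.1218 = 4.645 × 10^-3 mol
n(I2) = n(S2O3^2-)/2 = 2.323 × 10^-3 mol
From the 2:1 ratio, n(Cu2+) in the aliquot = 2/1 × 2.323 × 10^-3 = 4.645 × 10^-3 mol
[Cu2+] = 4.645 × 10^-3 / 0.009935 = 0.4676 mol/L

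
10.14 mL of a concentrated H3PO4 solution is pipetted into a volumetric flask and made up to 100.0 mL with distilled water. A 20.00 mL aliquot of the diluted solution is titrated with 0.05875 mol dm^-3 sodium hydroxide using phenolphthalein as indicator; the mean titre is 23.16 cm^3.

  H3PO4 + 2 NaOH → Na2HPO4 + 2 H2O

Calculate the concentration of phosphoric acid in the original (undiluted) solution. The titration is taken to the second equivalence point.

0.3355 mol/L

n(NaOH) = 0.02316 × 0.05875 = 1.361 × 10^-3 mol
From the 1:2 ratio, n(H3PO4) in the aliquot = 1/2 × 1.361 × 10^-3 = 6.803 × 10^-4 mol
[H3PO4]_dilute = 6.803 × 10^-4 / 0.02000 = 0.03402 mol/L
Dilution factor = 100.0 / 10.14 = 9.862
[H3PO4]_stock = 0.03402 × 9.862 = 0.3355 mol/L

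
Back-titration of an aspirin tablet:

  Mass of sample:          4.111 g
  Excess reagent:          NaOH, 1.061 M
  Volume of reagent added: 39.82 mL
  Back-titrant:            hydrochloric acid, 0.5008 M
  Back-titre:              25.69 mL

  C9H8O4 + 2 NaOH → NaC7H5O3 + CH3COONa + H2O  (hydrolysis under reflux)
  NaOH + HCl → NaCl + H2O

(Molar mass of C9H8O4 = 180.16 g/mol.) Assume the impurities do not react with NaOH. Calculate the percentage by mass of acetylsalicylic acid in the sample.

64.38 %

n(NaOH) added = 0.03982 × 1.061 = 0.04225 mol
n(HCl) used in back-titration = 0.02569 × 0.5008 = 0.01287 mol
n(NaOH) left over = 0.01287 mol (1:1 ratio)
n(NaOH) consumed by analyte = 0.04225 − 0.01287 = 0.02938 mol
From the 1:2 ratio, n(C9H8O4) = 1/2 × 0.02938 = 0.01469 mol
mass of C9H8O4 = 0.01469 × 180.16 = 2.647 g
% C9H8O4 = 2.647 / 4.111 × 100 = 64.38 %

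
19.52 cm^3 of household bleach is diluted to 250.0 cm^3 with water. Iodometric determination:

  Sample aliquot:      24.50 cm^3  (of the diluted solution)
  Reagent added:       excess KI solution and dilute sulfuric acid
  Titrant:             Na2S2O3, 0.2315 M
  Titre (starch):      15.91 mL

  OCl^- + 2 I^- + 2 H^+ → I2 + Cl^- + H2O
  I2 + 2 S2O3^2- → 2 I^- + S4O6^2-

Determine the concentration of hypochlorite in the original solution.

n(S2O3^2-) = 0.01591 × 0.2315 = 3.683 × 10^-3 mol
n(I2) = n(S2O3^2-)/2 = 1.842 × 10^-3 mol
n(OCl^-) in the aliquot = 1.842 × 10^-3 mol (1:1 ratio)
[OCl^-]_dilute = 1.842 × 10^-3 / 0.02450 = 0.07517 mol/L
[OCl^-]_original = 0.07517 × 250.0/19.52 = 0.9627 mol/L

0.9627 M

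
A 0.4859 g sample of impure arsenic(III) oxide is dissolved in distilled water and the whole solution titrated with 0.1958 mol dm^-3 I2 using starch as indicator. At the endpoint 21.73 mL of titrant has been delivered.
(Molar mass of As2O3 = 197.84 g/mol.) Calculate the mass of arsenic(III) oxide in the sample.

0.4209 g

As2O3 + 2 I2 + 2 H2O → As2O5 + 4 HI
n(I2) = 0.02173 L × 0.1958 mol/L = 4.255 × 10^-3 mol
From the 1:2 ratio, n(As2O3) = 1/2 × 4.255 × 10^-3 = 2.127 × 10^-3 mol
mass of As2O3 = 2.127 × 10^-3 × 197.84 g/mol = 0.4209 g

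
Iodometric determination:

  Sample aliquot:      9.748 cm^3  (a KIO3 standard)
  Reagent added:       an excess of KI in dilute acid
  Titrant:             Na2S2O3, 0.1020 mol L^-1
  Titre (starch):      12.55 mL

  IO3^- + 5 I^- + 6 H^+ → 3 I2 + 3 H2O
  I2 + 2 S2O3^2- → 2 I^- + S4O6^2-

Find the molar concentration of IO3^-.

n(S2O3^2-) = 0.01255 × 0.1020 = 1.280 × 10^-3 mol
n(I2) = n(S2O3^2-)/2 = 6.400 × 10^-4 mol
From the 1:3 ratio, n(IO3^-) in the aliquot = 1/3 × 6.400 × 10^-4 = 2.133 × 10^-4 mol
[IO3^-] = 2.133 × 10^-4 / 0.009748 = 0.02189 mol/L

0.02189 mol/L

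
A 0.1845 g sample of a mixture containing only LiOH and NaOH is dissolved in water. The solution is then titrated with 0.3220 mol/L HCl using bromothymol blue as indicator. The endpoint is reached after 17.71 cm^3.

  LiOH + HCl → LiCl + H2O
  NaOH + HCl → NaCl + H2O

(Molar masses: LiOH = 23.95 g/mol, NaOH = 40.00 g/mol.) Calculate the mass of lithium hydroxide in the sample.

n(HCl) = 0.01771 × 0.3220 = 5.703 × 10^-3 mol
Let x = n(LiOH), y = n(NaOH).
Titrant: 1x + 1y = 5.703 × 10^-3;  mass: 23.95x + 40.00y = 0.1845
Solving, x = 2.717 × 10^-3 mol, y = 2.986 × 10^-3 mol
mass of LiOH = 2.717 × 10^-3 × 23.95 = 0.06507 g

0.06507 g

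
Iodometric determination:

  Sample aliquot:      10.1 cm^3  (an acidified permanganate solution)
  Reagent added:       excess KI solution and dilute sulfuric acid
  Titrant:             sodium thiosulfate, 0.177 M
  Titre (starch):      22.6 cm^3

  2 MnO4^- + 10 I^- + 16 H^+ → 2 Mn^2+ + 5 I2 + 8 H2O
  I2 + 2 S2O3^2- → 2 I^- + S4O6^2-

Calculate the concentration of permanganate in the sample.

0.0792 M

n(S2O3^2-) = 0.0226 × 0.177 = 4.00 × 10^-3 mol
n(I2) = n(S2O3^2-)/2 = 2.00 × 10^-3 mol
From the 2:5 ratio, n(MnO4^-) in the aliquot = 2/5 × 2.00 × 10^-3 = 8.00 × 10^-4 mol
[MnO4^-] = 8.00 × 10^-4 / 0.0101 = 0.0792 mol/L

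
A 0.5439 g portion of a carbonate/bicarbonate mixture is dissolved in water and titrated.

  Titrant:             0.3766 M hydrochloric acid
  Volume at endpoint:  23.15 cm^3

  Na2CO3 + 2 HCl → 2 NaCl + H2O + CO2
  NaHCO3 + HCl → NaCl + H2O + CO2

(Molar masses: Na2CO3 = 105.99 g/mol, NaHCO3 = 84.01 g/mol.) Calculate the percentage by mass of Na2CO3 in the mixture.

59.23 %

n(HCl) = 0.02315 × 0.3766 = 8.718 × 10^-3 mol
Let x = n(Na2CO3), y = n(NaHCO3).
Titrant: 2x + 1y = 8.718 × 10^-3;  mass: 105.99x + 84.01y = 0.5439
Solving, x = 3.039 × 10^-3 mol, y = 2.640 × 10^-3 mol
mass of Na2CO3 = 3.039 × 10^-3 × 105.99 = 0.3221 g
% Na2CO3 = 0.3221 / 0.5439 × 100 = 59.23 %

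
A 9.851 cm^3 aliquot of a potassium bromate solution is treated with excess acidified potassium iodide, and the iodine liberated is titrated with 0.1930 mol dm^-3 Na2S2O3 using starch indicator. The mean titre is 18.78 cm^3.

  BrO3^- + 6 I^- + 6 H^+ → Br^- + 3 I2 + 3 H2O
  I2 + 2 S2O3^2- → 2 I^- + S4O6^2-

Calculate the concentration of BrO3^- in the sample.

0.06132 mol/L

n(S2O3^2-) = 0.01878 × 0.1930 = 3.625 × 10^-3 mol
n(I2) = n(S2O3^2-)/2 = 1.812 × 10^-3 mol
From the 1:3 ratio, n(BrO3^-) in the aliquot = 1/3 × 1.812 × 10^-3 = 6.041 × 10^-4 mol
[BrO3^-] = 6.041 × 10^-4 / 0.009851 = 0.06132 mol/L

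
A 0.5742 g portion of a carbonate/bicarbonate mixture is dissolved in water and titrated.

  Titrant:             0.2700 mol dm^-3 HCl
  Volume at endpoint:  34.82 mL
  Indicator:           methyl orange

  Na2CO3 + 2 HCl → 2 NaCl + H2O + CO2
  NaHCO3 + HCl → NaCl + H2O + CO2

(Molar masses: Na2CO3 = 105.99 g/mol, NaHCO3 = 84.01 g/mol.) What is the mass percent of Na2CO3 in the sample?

64.16 %

n(HCl) = 0.03482 × 0.2700 = 9.401 × 10^-3 mol
Let x = n(Na2CO3), y = n(NaHCO3).
Titrant: 2x + 1y = 9.401 × 10^-3;  mass: 105.99x + 84.01y = 0.5742
Solving, x = 3.476 × 10^-3 mol, y = 2.450 × 10^-3 mol
mass of Na2CO3 = 3.476 × 10^-3 × 105.99 = 0.3684 g
% Na2CO3 = 0.3684 / 0.5742 × 100 = 64.16 %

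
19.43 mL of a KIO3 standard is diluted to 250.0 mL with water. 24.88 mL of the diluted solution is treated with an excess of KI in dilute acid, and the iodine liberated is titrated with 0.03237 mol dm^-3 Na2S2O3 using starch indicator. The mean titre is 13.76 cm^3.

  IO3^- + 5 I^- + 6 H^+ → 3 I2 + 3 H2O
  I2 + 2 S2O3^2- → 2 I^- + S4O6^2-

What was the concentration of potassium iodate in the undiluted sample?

0.03839 mol/L

n(S2O3^2-) = 0.01376 × 0.03237 = 4.454 × 10^-4 mol
n(I2) = n(S2O3^2-)/2 = 2.227 × 10^-4 mol
From the 1:3 ratio, n(IO3^-) in the aliquot = 1/3 × 2.227 × 10^-4 = 7.424 × 10^-5 mol
[IO3^-]_dilute = 7.424 × 10^-5 / 0.02488 = 0.002984 mol/L
[IO3^-]_original = 0.002984 × 250.0/19.43 = 0.03839 mol/L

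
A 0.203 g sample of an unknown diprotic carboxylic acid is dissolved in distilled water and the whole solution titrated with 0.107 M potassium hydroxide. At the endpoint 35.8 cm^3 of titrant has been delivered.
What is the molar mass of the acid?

106 g/mol

n(KOH) = 0.0358 L × 0.107 mol/L = 3.83 × 10^-3 mol
From the 1:2 ratio, n(H2A) = 1/2 × 3.83 × 10^-3 = 1.92 × 10^-3 mol
M = m / n = 0.203 g / 1.92 × 10^-3 mol = 106 g/mol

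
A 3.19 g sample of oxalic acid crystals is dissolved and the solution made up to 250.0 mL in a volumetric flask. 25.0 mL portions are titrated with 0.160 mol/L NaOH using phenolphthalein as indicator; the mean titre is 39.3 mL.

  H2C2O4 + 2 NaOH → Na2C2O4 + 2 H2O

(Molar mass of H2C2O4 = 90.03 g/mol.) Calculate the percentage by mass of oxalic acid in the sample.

n(NaOH) per titration = 0.0393 × 0.160 = 6.29 × 10^-3 mol
From the 1:2 ratio, n(H2C2O4) in each aliquot = 1/2 × 6.29 × 10^-3 = 3.14 × 10^-3 mol
n(H2C2O4) in the whole flask = 3.14 × 10^-3 × 250.0/25.0 = 0.0314 mol
mass of H2C2O4 = 0.0314 × 90.03 = 2.83 g
% H2C2O4 = 2.83 / 3.19 × 100 = 88.7 %

88.7 %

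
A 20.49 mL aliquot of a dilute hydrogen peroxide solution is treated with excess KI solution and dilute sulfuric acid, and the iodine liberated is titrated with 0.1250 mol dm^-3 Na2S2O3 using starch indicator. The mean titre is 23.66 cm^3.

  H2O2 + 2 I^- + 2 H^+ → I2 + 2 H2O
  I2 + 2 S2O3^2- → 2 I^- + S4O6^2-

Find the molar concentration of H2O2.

0.07217 mol/L

n(S2O3^2-) = 0.02366 × 0.1250 = 2.958 × 10^-3 mol
n(I2) = n(S2O3^2-)/2 = 1.479 × 10^-3 mol
n(H2O2) in the aliquot = 1.479 × 10^-3 mol (1:1 ratio)
[H2O2] = 1.479 × 10^-3 / 0.02049 = 0.07217 mol/L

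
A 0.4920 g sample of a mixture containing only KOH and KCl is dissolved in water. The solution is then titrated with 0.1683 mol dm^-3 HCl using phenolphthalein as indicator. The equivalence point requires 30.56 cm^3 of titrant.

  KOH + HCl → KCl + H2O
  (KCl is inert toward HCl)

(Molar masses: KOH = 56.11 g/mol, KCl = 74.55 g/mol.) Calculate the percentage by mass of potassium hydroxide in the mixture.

n(HCl) = 0.03056 × 0.1683 = 5.143 × 10^-3 mol
Let x = n(KOH), y = n(KCl).
Titrant: 1x = 5.143 × 10^-3;  mass: 56.11x + 74.55y = 0.4920
Solving, x = 5.143 × 10^-3 mol, y = 2.729 × 10^-3 mol
mass of KOH = 5.143 × 10^-3 × 56.11 = 0.2886 g
% KOH = 0.2886 / 0.4920 × 100 = 58.66 %

58.66 %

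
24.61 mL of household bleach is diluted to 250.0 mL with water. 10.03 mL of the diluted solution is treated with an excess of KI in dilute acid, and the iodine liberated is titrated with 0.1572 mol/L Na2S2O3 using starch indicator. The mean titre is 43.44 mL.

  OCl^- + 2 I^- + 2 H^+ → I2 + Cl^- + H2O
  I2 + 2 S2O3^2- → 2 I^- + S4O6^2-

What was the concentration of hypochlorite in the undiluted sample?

n(S2O3^2-) = 0.04344 × 0.1572 = 6.829 × 10^-3 mol
n(I2) = n(S2O3^2-)/2 = 3.414 × 10^-3 mol
n(OCl^-) in the aliquot = 3.414 × 10^-3 mol (1:1 ratio)
[OCl^-]_dilute = 3.414 × 10^-3 / 0.01003 = 0.3404 mol/L
[OCl^-]_original = 0.3404 × 250.0/24.61 = 3.458 mol/L

3.458 mol/L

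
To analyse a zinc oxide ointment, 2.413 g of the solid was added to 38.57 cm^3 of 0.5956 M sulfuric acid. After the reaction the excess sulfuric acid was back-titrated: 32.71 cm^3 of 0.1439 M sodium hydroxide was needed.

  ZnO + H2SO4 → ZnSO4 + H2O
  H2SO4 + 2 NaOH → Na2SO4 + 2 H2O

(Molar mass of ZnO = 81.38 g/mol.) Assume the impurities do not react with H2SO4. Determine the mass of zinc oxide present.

n(H2SO4) added = 0.03857 × 0.5956 = 0.02297 mol
n(NaOH) used in back-titration = 0.03271 × 0.1439 = 4.707 × 10^-3 mol
From the 1:2 ratio, n(H2SO4) left over = 1/2 × 4.707 × 10^-3 = 2.353 × 10^-3 mol
n(H2SO4) consumed by analyte = 0.02297 − 2.353 × 10^-3 = 0.02062 mol
n(ZnO) = 0.02062 mol (1:1 ratio)
mass of ZnO = 0.02062 × 81.38 = 1.678 g

1.678 g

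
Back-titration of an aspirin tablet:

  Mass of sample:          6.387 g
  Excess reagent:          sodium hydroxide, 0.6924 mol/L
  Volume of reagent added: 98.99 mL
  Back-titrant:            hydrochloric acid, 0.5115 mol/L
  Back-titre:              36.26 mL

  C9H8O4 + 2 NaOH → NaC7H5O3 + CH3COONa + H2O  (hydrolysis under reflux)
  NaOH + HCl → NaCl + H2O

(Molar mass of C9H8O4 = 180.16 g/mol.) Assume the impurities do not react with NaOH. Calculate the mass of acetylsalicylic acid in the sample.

4.503 g

n(NaOH) added = 0.09899 × 0.6924 = 0.06854 mol
n(HCl) used in back-titration = 0.03626 × 0.5115 = 0.01855 mol
n(NaOH) left over = 0.01855 mol (1:1 ratio)
n(NaOH) consumed by analyte = 0.06854 − 0.01855 = 0.04999 mol
From the 1:2 ratio, n(C9H8O4) = 1/2 × 0.04999 = 0.02500 mol
mass of C9H8O4 = 0.02500 × 180.16 = 4.503 g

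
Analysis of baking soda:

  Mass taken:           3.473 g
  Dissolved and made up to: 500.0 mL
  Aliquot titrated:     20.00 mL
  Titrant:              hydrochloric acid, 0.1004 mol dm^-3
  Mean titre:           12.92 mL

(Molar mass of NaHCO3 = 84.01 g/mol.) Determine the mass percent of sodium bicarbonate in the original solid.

NaHCO3 + HCl → NaCl + H2O + CO2
n(HCl) per titration = 0.01292 × 0.1004 = 1.297 × 10^-3 mol
n(NaHCO3) in each aliquot = 1.297 × 10^-3 mol (1:1 ratio)
n(NaHCO3) in the whole flask = 1.297 × 10^-3 × 500.0/20.00 = 0.03243 mol
mass of NaHCO3 = 0.03243 × 84.01 = 2.724 g
% NaHCO3 = 2.724 / 3.473 × 100 = 78.44 %

78.44 %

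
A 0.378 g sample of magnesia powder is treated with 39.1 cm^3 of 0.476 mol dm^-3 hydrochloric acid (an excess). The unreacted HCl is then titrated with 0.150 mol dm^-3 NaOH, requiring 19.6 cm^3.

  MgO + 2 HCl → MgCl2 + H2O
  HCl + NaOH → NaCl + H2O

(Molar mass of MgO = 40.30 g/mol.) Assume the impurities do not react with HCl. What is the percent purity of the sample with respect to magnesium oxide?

n(HCl) added = 0.0391 × 0.476 = 0.0186 mol
n(NaOH) used in back-titration = 0.0196 × 0.150 = 2.94 × 10^-3 mol
n(HCl) left over = 2.94 × 10^-3 mol (1:1 ratio)
n(HCl) consumed by analyte = 0.0186 − 2.94 × 10^-3 = 0.0157 mol
From the 1:2 ratio, n(MgO) = 1/2 × 0.0157 = 7.84 × 10^-3 mol
mass of MgO = 7.84 × 10^-3 × 40.30 = 0.316 g
% MgO = 0.316 / 0.378 × 100 = 83.5 %

83.5 %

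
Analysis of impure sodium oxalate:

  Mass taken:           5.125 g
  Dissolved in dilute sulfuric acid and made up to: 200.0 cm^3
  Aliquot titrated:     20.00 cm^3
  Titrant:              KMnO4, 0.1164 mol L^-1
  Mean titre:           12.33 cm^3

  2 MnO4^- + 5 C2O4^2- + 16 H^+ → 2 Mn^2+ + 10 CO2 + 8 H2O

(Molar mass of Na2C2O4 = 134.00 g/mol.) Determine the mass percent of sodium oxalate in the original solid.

93.81 %

n(KMnO4) per titration = 0.01233 × 0.1164 = 1.435 × 10^-3 mol
From the 5:2 ratio, n(Na2C2O4) in each aliquot = 5/2 × 1.435 × 10^-3 = 3.588 × 10^-3 mol
n(Na2C2O4) in the whole flask = 3.588 × 10^-3 × 200.0/20.00 = 0.03588 mol
mass of Na2C2O4 = 0.03588 × 134.00 = 4.808 g
% Na2C2O4 = 4.808 / 5.125 × 100 = 93.81 %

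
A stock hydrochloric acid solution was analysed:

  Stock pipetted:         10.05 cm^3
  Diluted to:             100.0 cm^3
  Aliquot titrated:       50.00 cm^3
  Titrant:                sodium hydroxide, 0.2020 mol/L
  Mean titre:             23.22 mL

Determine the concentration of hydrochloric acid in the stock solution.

HCl + NaOH → NaCl + H2O
n(NaOH) = 0.02322 × 0.2020 = 4.690 × 10^-3 mol
n(HCl) in the aliquot = 4.690 × 10^-3 mol (1:1 ratio)
[HCl]_dilute = 4.690 × 10^-3 / 0.05000 = 0.09381 mol/L
Dilution factor = 100.0 / 10.05 = 9.950
[HCl]_stock = 0.09381 × 9.950 = 0.9334 mol/L

0.9334 mol/L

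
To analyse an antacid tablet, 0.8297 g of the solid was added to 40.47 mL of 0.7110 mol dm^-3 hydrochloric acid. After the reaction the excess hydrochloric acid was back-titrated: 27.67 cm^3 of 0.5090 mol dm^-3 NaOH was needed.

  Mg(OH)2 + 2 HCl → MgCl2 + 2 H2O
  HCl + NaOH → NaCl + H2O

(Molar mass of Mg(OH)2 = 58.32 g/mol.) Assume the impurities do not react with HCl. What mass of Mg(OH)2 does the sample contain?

n(HCl) added = 0.04047 × 0.7110 = 0.02877 mol
n(NaOH) used in back-titration = 0.02767 × 0.5090 = 0.01408 mol
n(HCl) left over = 0.01408 mol (1:1 ratio)
n(HCl) consumed by analyte = 0.02877 − 0.01408 = 0.01469 mol
From the 1:2 ratio, n(Mg(OH)2) = 1/2 × 0.01469 = 7.345 × 10^-3 mol
mass of Mg(OH)2 = 7.345 × 10^-3 × 58.32 = 0.4284 g

0.4284 g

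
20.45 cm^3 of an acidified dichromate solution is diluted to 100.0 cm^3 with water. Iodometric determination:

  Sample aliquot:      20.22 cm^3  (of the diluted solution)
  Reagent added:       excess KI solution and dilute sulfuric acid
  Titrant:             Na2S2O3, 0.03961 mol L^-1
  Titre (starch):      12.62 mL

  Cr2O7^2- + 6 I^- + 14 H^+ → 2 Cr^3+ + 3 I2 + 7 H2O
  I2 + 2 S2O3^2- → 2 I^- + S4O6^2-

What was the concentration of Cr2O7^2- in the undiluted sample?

0.02015 mol/L

n(S2O3^2-) = 0.01262 × 0.03961 = 4.999 × 10^-4 mol
n(I2) = n(S2O3^2-)/2 = 2.499 × 10^-4 mol
From the 1:3 ratio, n(Cr2O7^2-) in the aliquot = 1/3 × 2.499 × 10^-4 = 8.331 × 10^-5 mol
[Cr2O7^2-]_dilute = 8.331 × 10^-5 / 0.02022 = 0.004120 mol/L
[Cr2O7^2-]_original = 0.004120 × 100.0/20.45 = 0.02015 mol/L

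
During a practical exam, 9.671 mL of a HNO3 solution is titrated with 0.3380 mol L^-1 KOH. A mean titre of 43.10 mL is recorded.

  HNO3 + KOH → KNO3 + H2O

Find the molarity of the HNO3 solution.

1.506 mol/L

n(KOH) = 0.04310 L × 0.3380 mol/L = 0.01457 mol
n(HNO3) = 0.01457 mol (1:1 mole ratio)
[HNO3] = 0.01457 mol / 0.009671 L = 1.506 mol/L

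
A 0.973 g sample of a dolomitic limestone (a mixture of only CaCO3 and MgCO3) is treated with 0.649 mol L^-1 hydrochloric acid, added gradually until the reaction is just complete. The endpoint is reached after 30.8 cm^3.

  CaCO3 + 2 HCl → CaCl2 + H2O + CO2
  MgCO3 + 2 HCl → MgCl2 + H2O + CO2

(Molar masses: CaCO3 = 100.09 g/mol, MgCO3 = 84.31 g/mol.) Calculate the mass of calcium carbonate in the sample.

n(HCl) = 0.0308 × 0.649 = 0.0200 mol
Let x = n(CaCO3), y = n(MgCO3).
Titrant: 2x + 2y = 0.0200;  mass: 100.09x + 84.31y = 0.973
Solving, x = 8.26 × 10^-3 mol, y = 1.73 × 10^-3 mol
mass of CaCO3 = 8.26 × 10^-3 × 100.09 = 0.827 g

0.827 g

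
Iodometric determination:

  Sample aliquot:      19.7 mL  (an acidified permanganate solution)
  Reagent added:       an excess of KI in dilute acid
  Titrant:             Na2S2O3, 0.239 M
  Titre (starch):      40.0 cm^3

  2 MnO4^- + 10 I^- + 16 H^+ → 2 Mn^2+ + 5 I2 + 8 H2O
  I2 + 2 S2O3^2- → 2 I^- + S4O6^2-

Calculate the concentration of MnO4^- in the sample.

0.0971 M

n(S2O3^2-) = 0.0400 × 0.239 = 9.56 × 10^-3 mol
n(I2) = n(S2O3^2-)/2 = 4.78 × 10^-3 mol
From the 2:5 ratio, n(MnO4^-) in the aliquot = 2/5 × 4.78 × 10^-3 = 1.91 × 10^-3 mol
[MnO4^-] = 1.91 × 10^-3 / 0.0197 = 0.0971 mol/L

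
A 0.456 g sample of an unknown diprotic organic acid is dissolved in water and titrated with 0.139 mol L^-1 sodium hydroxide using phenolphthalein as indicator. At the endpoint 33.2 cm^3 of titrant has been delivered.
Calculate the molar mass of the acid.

198 g/mol

n(NaOH) = 0.0332 L × 0.139 mol/L = 4.61 × 10^-3 mol
From the 1:2 ratio, n(H2A) = 1/2 × 4.61 × 10^-3 = 2.31 × 10^-3 mol
M = m / n = 0.456 g / 2.31 × 10^-3 mol = 198 g/mol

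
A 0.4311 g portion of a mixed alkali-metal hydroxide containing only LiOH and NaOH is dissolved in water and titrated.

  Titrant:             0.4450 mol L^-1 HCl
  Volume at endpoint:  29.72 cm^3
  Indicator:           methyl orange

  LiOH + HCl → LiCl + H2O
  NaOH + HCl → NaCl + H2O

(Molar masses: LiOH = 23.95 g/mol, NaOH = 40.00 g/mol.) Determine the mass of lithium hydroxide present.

n(HCl) = 0.02972 × 0.4450 = 0.01323 mol
Let x = n(LiOH), y = n(NaOH).
Titrant: 1x + 1y = 0.01323;  mass: 23.95x + 40.00y = 0.4311
Solving, x = 6.101 × 10^-3 mol, y = 7.125 × 10^-3 mol
mass of LiOH = 6.101 × 10^-3 × 23.95 = 0.1461 g

0.1461 g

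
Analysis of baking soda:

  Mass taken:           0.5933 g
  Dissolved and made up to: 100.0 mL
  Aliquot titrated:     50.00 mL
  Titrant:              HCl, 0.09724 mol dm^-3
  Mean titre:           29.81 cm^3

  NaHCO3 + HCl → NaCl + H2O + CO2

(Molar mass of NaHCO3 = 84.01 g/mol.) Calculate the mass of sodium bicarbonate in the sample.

0.4870 g

n(HCl) per titration = 0.02981 × 0.09724 = 2.899 × 10^-3 mol
n(NaHCO3) in each aliquot = 2.899 × 10^-3 mol (1:1 ratio)
n(NaHCO3) in the whole flask = 2.899 × 10^-3 × 100.0/50.00 = 5.797 × 10^-3 mol
mass of NaHCO3 = 5.797 × 10^-3 × 84.01 = 0.4870 g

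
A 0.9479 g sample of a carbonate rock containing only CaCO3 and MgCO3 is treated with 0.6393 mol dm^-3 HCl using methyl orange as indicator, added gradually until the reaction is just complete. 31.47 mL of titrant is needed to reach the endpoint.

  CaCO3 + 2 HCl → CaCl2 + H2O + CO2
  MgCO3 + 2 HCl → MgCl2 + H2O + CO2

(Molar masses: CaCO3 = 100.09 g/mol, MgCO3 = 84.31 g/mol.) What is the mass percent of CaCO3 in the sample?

n(HCl) = 0.03147 × 0.6393 = 0.02012 mol
Let x = n(CaCO3), y = n(MgCO3).
Titrant: 2x + 2y = 0.02012;  mass: 100.09x + 84.31y = 0.9479
Solving, x = 6.324 × 10^-3 mol, y = 3.735 × 10^-3 mol
mass of CaCO3 = 6.324 × 10^-3 × 100.09 = 0.6330 g
% CaCO3 = 0.6330 / 0.9479 × 100 = 66.78 %

66.78 %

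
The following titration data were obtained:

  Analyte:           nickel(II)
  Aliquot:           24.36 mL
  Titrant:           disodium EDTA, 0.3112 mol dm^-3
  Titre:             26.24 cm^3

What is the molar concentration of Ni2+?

Ni^2+ + EDTA^4- → [Ni(EDTA)]^2-
n(EDTA) = 0.02624 L × 0.3112 mol/L = 8.166 × 10^-3 mol
n(Ni2+) = 8.166 × 10^-3 mol (1:1 mole ratio)
[Ni2+] = 8.166 × 10^-3 mol / 0.02436 L = 0.3352 mol/L

0.3352 mol/L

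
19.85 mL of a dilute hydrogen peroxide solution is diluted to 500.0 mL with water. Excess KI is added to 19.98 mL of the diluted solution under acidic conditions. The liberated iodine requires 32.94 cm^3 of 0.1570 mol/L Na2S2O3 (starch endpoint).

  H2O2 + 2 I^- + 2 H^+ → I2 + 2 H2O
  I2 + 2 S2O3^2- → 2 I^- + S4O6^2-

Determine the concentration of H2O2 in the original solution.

3.260 mol/L

n(S2O3^2-) = 0.03294 × 0.1570 = 5.172 × 10^-3 mol
n(I2) = n(S2O3^2-)/2 = 2.586 × 10^-3 mol
n(H2O2) in the aliquot = 2.586 × 10^-3 mol (1:1 ratio)
[H2O2]_dilute = 2.586 × 10^-3 / 0.01998 = 0.1294 mol/L
[H2O2]_original = 0.1294 × 500.0/19.85 = 3.260 mol/L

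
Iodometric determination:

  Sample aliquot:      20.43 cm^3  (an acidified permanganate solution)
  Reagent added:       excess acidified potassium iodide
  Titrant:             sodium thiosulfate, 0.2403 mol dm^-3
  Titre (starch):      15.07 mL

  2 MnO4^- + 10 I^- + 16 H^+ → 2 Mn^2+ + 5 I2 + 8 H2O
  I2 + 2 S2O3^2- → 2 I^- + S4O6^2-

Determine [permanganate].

0.03545 mol/L

n(S2O3^2-) = 0.01507 × 0.2403 = 3.621 × 10^-3 mol
n(I2) = n(S2O3^2-)/2 = 1.811 × 10^-3 mol
From the 2:5 ratio, n(MnO4^-) in the aliquot = 2/5 × 1.811 × 10^-3 = 7.243 × 10^-4 mol
[MnO4^-] = 7.243 × 10^-4 / 0.02043 = 0.03545 mol/L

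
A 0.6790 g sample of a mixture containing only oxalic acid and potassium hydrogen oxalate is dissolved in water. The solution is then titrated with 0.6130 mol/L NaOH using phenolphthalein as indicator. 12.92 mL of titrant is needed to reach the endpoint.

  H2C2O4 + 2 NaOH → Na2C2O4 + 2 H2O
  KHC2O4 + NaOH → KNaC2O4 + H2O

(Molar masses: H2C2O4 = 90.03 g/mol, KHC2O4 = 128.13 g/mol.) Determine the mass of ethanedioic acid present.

n(NaOH) = 0.01292 × 0.6130 = 7.920 × 10^-3 mol
Let x = n(H2C2O4), y = n(KHC2O4).
Titrant: 2x + 1y = 7.920 × 10^-3;  mass: 90.03x + 128.13y = 0.6790
Solving, x = 2.020 × 10^-3 mol, y = 3.880 × 10^-3 mol
mass of H2C2O4 = 2.020 × 10^-3 × 90.03 = 0.1819 g

0.1819 g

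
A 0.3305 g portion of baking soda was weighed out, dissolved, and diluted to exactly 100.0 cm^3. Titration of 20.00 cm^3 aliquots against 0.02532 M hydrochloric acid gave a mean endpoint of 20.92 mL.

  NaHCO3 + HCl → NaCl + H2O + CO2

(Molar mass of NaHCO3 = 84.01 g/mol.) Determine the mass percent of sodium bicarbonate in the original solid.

67.32 %

n(HCl) per titration = 0.02092 × 0.02532 = 5.297 × 10^-4 mol
n(NaHCO3) in each aliquot = 5.297 × 10^-4 mol (1:1 ratio)
n(NaHCO3) in the whole flask = 5.297 × 10^-4 × 100.0/20.00 = 2.648 × 10^-3 mol
mass of NaHCO3 = 2.648 × 10^-3 × 84.01 = 0.2225 g
% NaHCO3 = 0.2225 / 0.3305 × 100 = 67.32 %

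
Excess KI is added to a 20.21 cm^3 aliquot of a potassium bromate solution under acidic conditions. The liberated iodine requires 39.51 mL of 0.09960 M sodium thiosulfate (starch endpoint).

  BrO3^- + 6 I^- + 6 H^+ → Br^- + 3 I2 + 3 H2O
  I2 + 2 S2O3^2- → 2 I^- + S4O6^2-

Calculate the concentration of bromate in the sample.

0.03245 M

n(S2O3^2-) = 0.03951 × 0.09960 = 3.935 × 10^-3 mol
n(I2) = n(S2O3^2-)/2 = 1.968 × 10^-3 mol
From the 1:3 ratio, n(BrO3^-) in the aliquot = 1/3 × 1.968 × 10^-3 = 6.559 × 10^-4 mol
[BrO3^-] = 6.559 × 10^-4 / 0.02021 = 0.03245 mol/L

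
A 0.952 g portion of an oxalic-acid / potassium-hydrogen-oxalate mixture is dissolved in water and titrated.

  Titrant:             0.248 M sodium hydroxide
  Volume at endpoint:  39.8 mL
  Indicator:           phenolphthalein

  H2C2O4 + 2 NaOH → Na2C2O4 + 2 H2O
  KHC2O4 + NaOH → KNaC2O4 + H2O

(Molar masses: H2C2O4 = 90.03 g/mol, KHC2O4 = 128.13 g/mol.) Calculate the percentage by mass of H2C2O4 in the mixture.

n(NaOH) = 0.0398 × 0.248 = 9.87 × 10^-3 mol
Let x = n(H2C2O4), y = n(KHC2O4).
Titrant: 2x + 1y = 9.87 × 10^-3;  mass: 90.03x + 128.13y = 0.952
Solving, x = 1.88 × 10^-3 mol, y = 6.11 × 10^-3 mol
mass of H2C2O4 = 1.88 × 10^-3 × 90.03 = 0.169 g
% H2C2O4 = 0.169 / 0.952 × 100 = 17.8 %

17.8 %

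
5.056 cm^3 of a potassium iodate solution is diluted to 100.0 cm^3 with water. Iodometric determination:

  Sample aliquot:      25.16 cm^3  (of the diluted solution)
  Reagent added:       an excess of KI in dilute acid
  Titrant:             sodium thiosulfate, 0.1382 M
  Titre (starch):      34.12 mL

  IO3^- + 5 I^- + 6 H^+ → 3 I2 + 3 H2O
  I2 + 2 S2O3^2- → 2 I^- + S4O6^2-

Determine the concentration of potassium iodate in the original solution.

n(S2O3^2-) = 0.03412 × 0.1382 = 4.715 × 10^-3 mol
n(I2) = n(S2O3^2-)/2 = 2.358 × 10^-3 mol
From the 1:3 ratio, n(IO3^-) in the aliquot = 1/3 × 2.358 × 10^-3 = 7.859 × 10^-4 mol
[IO3^-]_dilute = 7.859 × 10^-4 / 0.02516 = 0.03124 mol/L
[IO3^-]_original = 0.03124 × 100.0/5.056 = 0.6178 mol/L

0.6178 M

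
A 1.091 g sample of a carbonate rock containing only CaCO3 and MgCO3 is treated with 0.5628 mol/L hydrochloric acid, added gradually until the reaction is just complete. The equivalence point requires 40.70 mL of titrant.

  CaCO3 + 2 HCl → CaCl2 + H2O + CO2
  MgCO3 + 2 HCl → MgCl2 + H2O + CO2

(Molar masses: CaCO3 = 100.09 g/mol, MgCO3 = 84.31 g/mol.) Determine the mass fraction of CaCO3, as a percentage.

n(HCl) = 0.04070 × 0.5628 = 0.02291 mol
Let x = n(CaCO3), y = n(MgCO3).
Titrant: 2x + 2y = 0.02291;  mass: 100.09x + 84.31y = 1.091
Solving, x = 7.947 × 10^-3 mol, y = 3.506 × 10^-3 mol
mass of CaCO3 = 7.947 × 10^-3 × 100.09 = 0.7954 g
% CaCO3 = 0.7954 / 1.091 × 100 = 72.90 %

72.90 %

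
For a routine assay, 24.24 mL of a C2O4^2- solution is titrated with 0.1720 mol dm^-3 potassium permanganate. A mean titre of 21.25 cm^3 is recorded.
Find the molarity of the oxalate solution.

0.3770 mol/L

2 MnO4^- + 5 C2O4^2- + 16 H^+ → 2 Mn^2+ + 10 CO2 + 8 H2O
n(KMnO4) = 0.02125 L × 0.1720 mol/L = 3.655 × 10^-3 mol
From the 5:2 mole ratio, n(C2O4^2-) = 5/2 × 3.655 × 10^-3 = 9.137 × 10^-3 mol
[C2O4^2-] = 9.137 × 10^-3 mol / 0.02424 L = 0.3770 mol/L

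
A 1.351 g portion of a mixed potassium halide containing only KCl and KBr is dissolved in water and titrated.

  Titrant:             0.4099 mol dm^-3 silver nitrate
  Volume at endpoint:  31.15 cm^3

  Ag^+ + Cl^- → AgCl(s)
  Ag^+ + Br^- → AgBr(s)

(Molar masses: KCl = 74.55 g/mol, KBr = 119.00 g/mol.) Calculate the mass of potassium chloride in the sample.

n(AgNO3) = 0.03115 × 0.4099 = 0.01277 mol
Let x = n(KCl), y = n(KBr).
Titrant: 1x + 1y = 0.01277;  mass: 74.55x + 119.00y = 1.351
Solving, x = 3.789 × 10^-3 mol, y = 8.979 × 10^-3 mol
mass of KCl = 3.789 × 10^-3 × 74.55 = 0.2825 g

0.2825 g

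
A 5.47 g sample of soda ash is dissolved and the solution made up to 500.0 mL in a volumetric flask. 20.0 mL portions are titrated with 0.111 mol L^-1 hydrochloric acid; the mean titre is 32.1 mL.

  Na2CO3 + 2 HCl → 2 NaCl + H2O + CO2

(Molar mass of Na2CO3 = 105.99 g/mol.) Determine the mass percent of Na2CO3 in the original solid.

86.3 %

n(HCl) per titration = 0.0321 × 0.111 = 3.56 × 10^-3 mol
From the 1:2 ratio, n(Na2CO3) in each aliquot = 1/2 × 3.56 × 10^-3 = 1.78 × 10^-3 mol
n(Na2CO3) in the whole flask = 1.78 × 10^-3 × 500.0/20.0 = 0.0445 mol
mass of Na2CO3 = 0.0445 × 105.99 = 4.72 g
% Na2CO3 = 4.72 / 5.47 × 100 = 86.3 %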